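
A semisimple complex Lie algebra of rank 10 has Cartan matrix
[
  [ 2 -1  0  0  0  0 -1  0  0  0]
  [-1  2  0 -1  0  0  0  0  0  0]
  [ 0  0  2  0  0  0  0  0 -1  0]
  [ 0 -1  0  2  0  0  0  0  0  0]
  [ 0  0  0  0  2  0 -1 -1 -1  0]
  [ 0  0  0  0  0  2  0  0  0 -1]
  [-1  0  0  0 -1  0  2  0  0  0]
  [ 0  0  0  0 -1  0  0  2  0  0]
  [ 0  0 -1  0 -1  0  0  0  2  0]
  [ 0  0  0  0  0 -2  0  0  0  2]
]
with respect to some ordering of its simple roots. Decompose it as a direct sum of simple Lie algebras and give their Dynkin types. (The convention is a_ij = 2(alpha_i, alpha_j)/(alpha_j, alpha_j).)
The diagram associated to this matrix has two connected components: the simple roots {alpha_6, alpha_10} form a chain of 2 nodes with a double edge at one end; the terminal node there is the unique short simple root (B_2), and {alpha_1, alpha_2, alpha_3, alpha_4, alpha_5, alpha_7, alpha_8, alpha_9} form a chain of 7 nodes with one extra node attached to the third node from one end (E_8). A semisimple Lie algebra decomposes uniquely as the direct sum of simple ideals, one per connected component of its Dynkin diagram, so g ≅ B_2 ⊕ E_8 (dimension 10 + 248 = 258).

type B_2 + type E_8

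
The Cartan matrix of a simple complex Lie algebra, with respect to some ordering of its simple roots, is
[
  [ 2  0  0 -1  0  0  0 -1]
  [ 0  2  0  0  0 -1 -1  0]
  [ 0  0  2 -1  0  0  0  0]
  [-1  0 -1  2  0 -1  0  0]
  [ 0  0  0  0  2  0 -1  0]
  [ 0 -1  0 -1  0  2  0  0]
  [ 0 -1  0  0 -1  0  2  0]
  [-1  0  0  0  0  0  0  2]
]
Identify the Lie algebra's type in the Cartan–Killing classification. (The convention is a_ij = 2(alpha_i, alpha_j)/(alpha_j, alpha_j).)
The matrix has rank 8 with 2's on the diagonal. Reading the off-diagonal entries as Dynkin edges (a single edge where a_ij = a_ji = -1; a double or triple edge where a_ij * a_ji = 2 or 3), the diagram is a chain of 7 nodes with one extra node attached to the third node from one end (E_8). One simple-root ordering that puts it in standard form is (alpha_8, alpha_3, alpha_1, alpha_4, alpha_6, alpha_2, alpha_7, alpha_5). So the algebra is type E_8.

E_8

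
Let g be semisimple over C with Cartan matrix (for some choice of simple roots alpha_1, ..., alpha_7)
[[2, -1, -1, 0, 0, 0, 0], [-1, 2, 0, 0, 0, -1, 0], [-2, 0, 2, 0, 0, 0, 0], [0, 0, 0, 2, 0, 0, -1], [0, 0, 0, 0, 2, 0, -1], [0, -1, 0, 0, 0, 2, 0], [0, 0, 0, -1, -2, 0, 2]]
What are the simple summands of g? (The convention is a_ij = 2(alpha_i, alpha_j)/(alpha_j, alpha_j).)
The diagram associated to this matrix has two connected components: the simple roots {alpha_4, alpha_5, alpha_7} form a chain of 3 nodes with a double edge at one end; the terminal node there is the unique short simple root (B_3), and {alpha_1, alpha_2, alpha_3, alpha_6} form a chain of 4 nodes with a double edge at one end; the terminal node there is the unique long simple root (C_4). A semisimple Lie algebra decomposes uniquely as the direct sum of simple ideals, one per connected component of its Dynkin diagram, so g ≅ B_3 ⊕ C_4 (dimension 21 + 36 = 57).

B3 ⊕ C4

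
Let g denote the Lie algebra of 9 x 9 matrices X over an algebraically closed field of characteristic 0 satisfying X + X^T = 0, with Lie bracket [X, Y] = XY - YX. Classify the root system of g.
This is so(9) with 9 odd, which has dimension 9(9-1)/2 = 36 and rank (9-1)/2 = 4. In the classification of classical Lie algebras, the orthogonal algebra so(2n+1) in an odd number of variables has type B_n; here n = 4, so the Dynkin diagram is a chain of 4 nodes with a double edge at one end; the terminal node there is the unique short simple root (B_4). Hence the type is B_4.

B_4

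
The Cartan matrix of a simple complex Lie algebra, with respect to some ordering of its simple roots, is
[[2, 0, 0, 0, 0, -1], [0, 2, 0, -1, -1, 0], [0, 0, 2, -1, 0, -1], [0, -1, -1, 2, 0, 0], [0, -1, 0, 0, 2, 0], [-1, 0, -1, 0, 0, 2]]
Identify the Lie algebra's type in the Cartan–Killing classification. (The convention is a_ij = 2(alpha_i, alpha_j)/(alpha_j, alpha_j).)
A_6

The matrix has rank 6 with 2's on the diagonal. Reading the off-diagonal entries as Dynkin edges (a single edge where a_ij = a_ji = -1; a double or triple edge where a_ij * a_ji = 2 or 3), the diagram is a chain of 6 nodes with single edges (A_6). One simple-root ordering that puts it in standard form is (alpha_1, alpha_6, alpha_3, alpha_4, alpha_2, alpha_5). So the algebra is type A_6, i.e. sl(7).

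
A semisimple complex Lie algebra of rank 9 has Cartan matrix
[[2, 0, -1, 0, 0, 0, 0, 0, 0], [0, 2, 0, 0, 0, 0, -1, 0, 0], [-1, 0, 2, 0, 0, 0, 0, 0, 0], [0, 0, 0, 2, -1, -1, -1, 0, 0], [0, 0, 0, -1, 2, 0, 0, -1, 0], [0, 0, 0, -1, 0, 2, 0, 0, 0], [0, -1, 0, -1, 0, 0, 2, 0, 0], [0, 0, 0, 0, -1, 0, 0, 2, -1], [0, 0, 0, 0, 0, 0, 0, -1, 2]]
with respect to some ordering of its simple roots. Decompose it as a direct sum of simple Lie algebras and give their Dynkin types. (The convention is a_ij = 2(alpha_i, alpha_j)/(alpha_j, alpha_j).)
A_2 ⊕ E_7

The diagram associated to this matrix has two connected components: the simple roots {alpha_1, alpha_3} form a chain of 2 nodes with single edges (A_2), and {alpha_2, alpha_4, alpha_5, alpha_6, alpha_7, alpha_8, alpha_9} form a chain of 6 nodes with one extra node attached to the third node from one end (E_7). A semisimple Lie algebra decomposes uniquely as the direct sum of simple ideals, one per connected component of its Dynkin diagram, so g ≅ A_2 ⊕ E_7 (dimension 8 + 133 = 141).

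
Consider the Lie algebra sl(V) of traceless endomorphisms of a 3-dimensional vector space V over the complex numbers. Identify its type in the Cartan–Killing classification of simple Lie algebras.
This is sl(3), which has dimension 3^2 - 1 = 8 and rank 3 - 1 = 2 (a Cartan subalgebra is the diagonal traceless matrices). In the classification of classical Lie algebras, the special linear algebra sl(n+1) has type A_n; here n = 2, so the Dynkin diagram is a chain of 2 nodes with single edges (A_2). Hence the type is A_2.

A2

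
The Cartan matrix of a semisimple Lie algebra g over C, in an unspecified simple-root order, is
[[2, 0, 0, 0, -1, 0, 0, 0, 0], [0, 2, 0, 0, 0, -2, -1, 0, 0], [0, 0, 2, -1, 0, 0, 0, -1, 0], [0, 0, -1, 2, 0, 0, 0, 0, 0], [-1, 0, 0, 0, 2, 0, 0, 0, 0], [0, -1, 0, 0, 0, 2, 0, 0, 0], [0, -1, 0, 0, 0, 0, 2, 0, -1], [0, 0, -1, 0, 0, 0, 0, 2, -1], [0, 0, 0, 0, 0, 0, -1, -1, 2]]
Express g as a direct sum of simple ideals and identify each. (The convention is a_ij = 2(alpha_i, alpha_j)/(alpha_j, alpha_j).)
A2 + B7

The diagram associated to this matrix has two connected components: the simple roots {alpha_1, alpha_5} form a chain of 2 nodes with single edges (A_2), and {alpha_2, alpha_3, alpha_4, alpha_6, alpha_7, alpha_8, alpha_9} form a chain of 7 nodes with a double edge at one end; the terminal node there is the unique short simple root (B_7). A semisimple Lie algebra decomposes uniquely as the direct sum of simple ideals, one per connected component of its Dynkin diagram, so g ≅ A_2 ⊕ B_7 (dimension 8 + 105 = 113).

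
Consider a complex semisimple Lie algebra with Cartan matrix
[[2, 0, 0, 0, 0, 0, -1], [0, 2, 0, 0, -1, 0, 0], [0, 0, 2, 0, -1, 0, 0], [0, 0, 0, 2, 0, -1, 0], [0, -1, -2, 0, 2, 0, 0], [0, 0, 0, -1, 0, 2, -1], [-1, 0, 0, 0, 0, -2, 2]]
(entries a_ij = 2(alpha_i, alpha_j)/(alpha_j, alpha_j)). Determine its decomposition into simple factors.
The diagram associated to this matrix has two connected components: the simple roots {alpha_2, alpha_3, alpha_5} form a chain of 3 nodes with a double edge at one end; the terminal node there is the unique short simple root (B_3), and {alpha_1, alpha_4, alpha_6, alpha_7} form a chain of 4 nodes with a double edge between the middle two (F_4). A semisimple Lie algebra decomposes uniquely as the direct sum of simple ideals, one per connected component of its Dynkin diagram, so g ≅ B_3 ⊕ F_4 (dimension 21 + 52 = 73).

type B_3 ⊕ type F_4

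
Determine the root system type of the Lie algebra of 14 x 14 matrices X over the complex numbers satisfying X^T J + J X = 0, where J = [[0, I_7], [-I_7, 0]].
C7

This is sp(14), which has dimension 14(14+1)/2 = 105 and rank 14/2 = 7. In the classification of classical Lie algebras, the symplectic algebra sp(2n) has type C_n; here n = 7, so the Dynkin diagram is a chain of 7 nodes with a double edge at one end; the terminal node there is the unique long simple root (C_7). Hence the type is C_7.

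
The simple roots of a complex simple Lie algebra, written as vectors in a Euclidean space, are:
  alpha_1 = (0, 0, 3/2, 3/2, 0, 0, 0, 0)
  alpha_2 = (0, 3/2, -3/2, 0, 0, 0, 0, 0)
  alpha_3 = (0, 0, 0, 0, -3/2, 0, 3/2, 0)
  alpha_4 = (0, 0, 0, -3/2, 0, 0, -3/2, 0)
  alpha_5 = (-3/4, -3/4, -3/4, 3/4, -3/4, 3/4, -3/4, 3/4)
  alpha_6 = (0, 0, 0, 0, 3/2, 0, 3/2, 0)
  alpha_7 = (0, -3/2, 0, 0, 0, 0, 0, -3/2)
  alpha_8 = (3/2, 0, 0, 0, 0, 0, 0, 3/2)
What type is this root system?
E8

Compute the Cartan integers a_ij = 2(alpha_i, alpha_j)/(alpha_j, alpha_j); the resulting 8x8 Cartan matrix is
[[2, -1, 0, -1, 0, 0, 0, 0], [-1, 2, 0, 0, 0, 0, -1, 0], [0, 0, 2, -1, 0, 0, 0, 0], [-1, 0, -1, 2, 0, -1, 0, 0], [0, 0, 0, 0, 2, -1, 0, 0], [0, 0, 0, -1, -1, 2, 0, 0], [0, -1, 0, 0, 0, 0, 2, -1], [0, 0, 0, 0, 0, 0, -1, 2]].
All simple roots have the same length, so the diagram is simply laced. The associated Dynkin diagram is a chain of 7 nodes with one extra node attached to the third node from one end (E_8), so the type is E_8.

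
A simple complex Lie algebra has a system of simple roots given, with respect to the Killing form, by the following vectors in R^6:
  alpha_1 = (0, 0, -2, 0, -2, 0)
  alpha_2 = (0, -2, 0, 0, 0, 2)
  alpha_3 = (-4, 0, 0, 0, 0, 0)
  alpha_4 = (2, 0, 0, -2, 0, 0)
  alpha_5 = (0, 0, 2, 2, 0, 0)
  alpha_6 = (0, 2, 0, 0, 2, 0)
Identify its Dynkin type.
C6

Compute the Cartan integers a_ij = 2(alpha_i, alpha_j)/(alpha_j, alpha_j); the resulting 6x6 Cartan matrix is
[[2, 0, 0, 0, -1, -1], [0, 2, 0, 0, 0, -1], [0, 0, 2, -2, 0, 0], [0, 0, -1, 2, -1, 0], [-1, 0, 0, -1, 2, 0], [-1, -1, 0, 0, 0, 2]].
The roots have two lengths (squared-length ratio 2:1); the short ones are alpha_{1,2,4,5,6}. The associated Dynkin diagram is a chain of 6 nodes with a double edge at one end; the terminal node there is the unique long simple root (C_6), so the type is C_6 (the algebra sp(12)).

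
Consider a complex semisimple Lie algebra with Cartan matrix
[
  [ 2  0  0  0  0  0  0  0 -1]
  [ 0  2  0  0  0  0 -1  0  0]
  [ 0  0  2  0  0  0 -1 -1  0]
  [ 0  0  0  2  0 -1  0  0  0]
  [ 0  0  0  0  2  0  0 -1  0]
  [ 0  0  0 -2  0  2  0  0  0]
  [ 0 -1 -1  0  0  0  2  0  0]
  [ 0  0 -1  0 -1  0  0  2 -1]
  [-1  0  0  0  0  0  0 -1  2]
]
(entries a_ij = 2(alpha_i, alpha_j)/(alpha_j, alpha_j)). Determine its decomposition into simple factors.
The diagram associated to this matrix has two connected components: the simple roots {alpha_4, alpha_6} form a chain of 2 nodes with a double edge at one end; the terminal node there is the unique short simple root (B_2), and {alpha_1, alpha_2, alpha_3, alpha_5, alpha_7, alpha_8, alpha_9} form a chain of 6 nodes with one extra node attached to the third node from one end (E_7). A semisimple Lie algebra decomposes uniquely as the direct sum of simple ideals, one per connected component of its Dynkin diagram, so g ≅ B_2 ⊕ E_7 (dimension 10 + 133 = 143).

B_2 (so(5)) ⊕ E_7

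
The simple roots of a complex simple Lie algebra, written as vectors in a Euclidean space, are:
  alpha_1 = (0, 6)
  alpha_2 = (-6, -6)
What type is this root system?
Compute the Cartan integers a_ij = 2(alpha_i, alpha_j)/(alpha_j, alpha_j); the resulting 2x2 Cartan matrix is
[[2, -1], [-2, 2]].
The roots have two lengths (squared-length ratio 2:1); the short ones are alpha_{1}. The associated Dynkin diagram is a chain of 2 nodes with a double edge at one end; the terminal node there is the unique short simple root (B_2), so the type is B_2 (the algebra so(5)).

B_2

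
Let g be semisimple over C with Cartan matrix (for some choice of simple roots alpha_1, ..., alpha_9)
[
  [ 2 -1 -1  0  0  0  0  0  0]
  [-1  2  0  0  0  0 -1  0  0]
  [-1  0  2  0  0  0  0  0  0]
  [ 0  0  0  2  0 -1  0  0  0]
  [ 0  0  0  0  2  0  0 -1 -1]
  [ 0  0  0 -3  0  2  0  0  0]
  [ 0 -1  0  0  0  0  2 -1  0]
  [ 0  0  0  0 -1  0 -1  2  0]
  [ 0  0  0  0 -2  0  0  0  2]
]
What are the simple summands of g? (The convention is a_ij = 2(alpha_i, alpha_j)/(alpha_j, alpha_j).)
C_7 (sp(14)) + G_2

The diagram associated to this matrix has two connected components: the simple roots {alpha_1, alpha_2, alpha_3, alpha_5, alpha_7, alpha_8, alpha_9} form a chain of 7 nodes with a double edge at one end; the terminal node there is the unique long simple root (C_7), and {alpha_4, alpha_6} form two nodes joined by a triple edge (G_2). A semisimple Lie algebra decomposes uniquely as the direct sum of simple ideals, one per connected component of its Dynkin diagram, so g ≅ C_7 ⊕ G_2 (dimension 105 + 14 = 119).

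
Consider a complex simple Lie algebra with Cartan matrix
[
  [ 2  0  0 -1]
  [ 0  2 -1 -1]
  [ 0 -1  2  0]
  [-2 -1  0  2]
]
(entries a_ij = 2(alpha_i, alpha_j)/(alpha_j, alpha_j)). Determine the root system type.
B_4 (so(9))

The matrix has rank 4 with 2's on the diagonal. Reading the off-diagonal entries as Dynkin edges (a single edge where a_ij = a_ji = -1; a double or triple edge where a_ij * a_ji = 2 or 3), the diagram is a chain of 4 nodes with a double edge at one end; the terminal node there is the unique short simple root (B_4). One simple-root ordering that puts it in standard form is (alpha_3, alpha_2, alpha_4, alpha_1). So the algebra is type B_4, i.e. so(9).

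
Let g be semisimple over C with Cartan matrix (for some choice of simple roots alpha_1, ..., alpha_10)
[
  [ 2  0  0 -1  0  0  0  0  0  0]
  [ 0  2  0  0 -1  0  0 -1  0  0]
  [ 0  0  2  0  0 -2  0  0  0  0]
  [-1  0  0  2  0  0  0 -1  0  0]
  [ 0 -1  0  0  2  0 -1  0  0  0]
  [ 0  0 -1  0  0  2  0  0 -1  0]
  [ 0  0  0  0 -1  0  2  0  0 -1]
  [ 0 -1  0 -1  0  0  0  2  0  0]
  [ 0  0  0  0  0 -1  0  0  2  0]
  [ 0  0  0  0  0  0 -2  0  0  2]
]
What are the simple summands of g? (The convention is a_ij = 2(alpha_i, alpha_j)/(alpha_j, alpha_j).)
C3 + C7

The diagram associated to this matrix has two connected components: the simple roots {alpha_3, alpha_6, alpha_9} form a chain of 3 nodes with a double edge at one end; the terminal node there is the unique long simple root (C_3), and {alpha_1, alpha_2, alpha_4, alpha_5, alpha_7, alpha_8, alpha_10} form a chain of 7 nodes with a double edge at one end; the terminal node there is the unique long simple root (C_7). A semisimple Lie algebra decomposes uniquely as the direct sum of simple ideals, one per connected component of its Dynkin diagram, so g ≅ C_3 ⊕ C_7 (dimension 21 + 105 = 126).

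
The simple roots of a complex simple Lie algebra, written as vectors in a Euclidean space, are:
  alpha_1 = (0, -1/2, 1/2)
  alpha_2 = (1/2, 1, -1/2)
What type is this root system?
Compute the Cartan integers a_ij = 2(alpha_i, alpha_j)/(alpha_j, alpha_j); the resulting 2x2 Cartan matrix is
[[2, -1], [-3, 2]].
The roots have two lengths (squared-length ratio 3:1); the short ones are alpha_{1}. The associated Dynkin diagram is two nodes joined by a triple edge (G_2), so the type is G_2.

G_2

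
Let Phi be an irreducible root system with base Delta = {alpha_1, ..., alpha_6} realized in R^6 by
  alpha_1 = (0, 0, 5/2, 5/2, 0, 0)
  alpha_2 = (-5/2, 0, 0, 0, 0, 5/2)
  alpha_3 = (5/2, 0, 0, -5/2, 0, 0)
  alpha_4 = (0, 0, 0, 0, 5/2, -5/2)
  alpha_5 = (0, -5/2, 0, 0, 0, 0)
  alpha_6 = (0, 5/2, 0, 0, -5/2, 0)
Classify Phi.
Compute the Cartan integers a_ij = 2(alpha_i, alpha_j)/(alpha_j, alpha_j); the resulting 6x6 Cartan matrix is
[[2, 0, -1, 0, 0, 0], [0, 2, -1, -1, 0, 0], [-1, -1, 2, 0, 0, 0], [0, -1, 0, 2, 0, -1], [0, 0, 0, 0, 2, -1], [0, 0, 0, -1, -2, 2]].
The roots have two lengths (squared-length ratio 2:1); the short ones are alpha_{5}. The associated Dynkin diagram is a chain of 6 nodes with a double edge at one end; the terminal node there is the unique short simple root (B_6), so the type is B_6 (the algebra so(13)).

B_6 (so(13))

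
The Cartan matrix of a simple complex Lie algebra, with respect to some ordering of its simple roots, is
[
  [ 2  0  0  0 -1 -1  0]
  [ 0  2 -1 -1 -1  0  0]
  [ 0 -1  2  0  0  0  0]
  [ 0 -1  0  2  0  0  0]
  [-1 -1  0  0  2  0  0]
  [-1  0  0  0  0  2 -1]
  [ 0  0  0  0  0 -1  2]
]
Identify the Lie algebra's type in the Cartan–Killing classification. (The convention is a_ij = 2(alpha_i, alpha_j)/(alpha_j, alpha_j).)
type D_7

The matrix has rank 7 with 2's on the diagonal. Reading the off-diagonal entries as Dynkin edges (a single edge where a_ij = a_ji = -1; a double or triple edge where a_ij * a_ji = 2 or 3), the diagram is a chain of 5 nodes with a fork of two nodes at one end (D_7). One simple-root ordering that puts it in standard form is (alpha_7, alpha_6, alpha_1, alpha_5, alpha_2, alpha_4, alpha_3). So the algebra is type D_7, i.e. so(14).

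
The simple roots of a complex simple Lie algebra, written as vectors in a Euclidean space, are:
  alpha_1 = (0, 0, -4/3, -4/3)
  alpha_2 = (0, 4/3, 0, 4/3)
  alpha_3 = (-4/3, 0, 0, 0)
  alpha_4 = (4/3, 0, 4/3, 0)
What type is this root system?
B_4

Compute the Cartan integers a_ij = 2(alpha_i, alpha_j)/(alpha_j, alpha_j); the resulting 4x4 Cartan matrix is
[[2, -1, 0, -1], [-1, 2, 0, 0], [0, 0, 2, -1], [-1, 0, -2, 2]].
The roots have two lengths (squared-length ratio 2:1); the short ones are alpha_{3}. The associated Dynkin diagram is a chain of 4 nodes with a double edge at one end; the terminal node there is the unique short simple root (B_4), so the type is B_4 (the algebra so(9)).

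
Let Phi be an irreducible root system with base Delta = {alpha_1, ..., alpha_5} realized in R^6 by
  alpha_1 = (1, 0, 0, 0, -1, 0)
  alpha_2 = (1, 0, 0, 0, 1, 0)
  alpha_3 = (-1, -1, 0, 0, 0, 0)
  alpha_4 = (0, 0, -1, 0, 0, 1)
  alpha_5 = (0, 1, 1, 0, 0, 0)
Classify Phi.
D_5 (so(10))

Compute the Cartan integers a_ij = 2(alpha_i, alpha_j)/(alpha_j, alpha_j); the resulting 5x5 Cartan matrix is
[[2, 0, -1, 0, 0], [0, 2, -1, 0, 0], [-1, -1, 2, 0, -1], [0, 0, 0, 2, -1], [0, 0, -1, -1, 2]].
All simple roots have the same length, so the diagram is simply laced. The associated Dynkin diagram is a chain of 3 nodes with a fork of two nodes at one end (D_5), so the type is D_5 (the algebra so(10)).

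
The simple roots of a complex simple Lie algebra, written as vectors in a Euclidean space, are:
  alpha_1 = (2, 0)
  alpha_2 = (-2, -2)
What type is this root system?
Compute the Cartan integers a_ij = 2(alpha_i, alpha_j)/(alpha_j, alpha_j); the resulting 2x2 Cartan matrix is
[[2, -1], [-2, 2]].
The roots have two lengths (squared-length ratio 2:1); the short ones are alpha_{1}. The associated Dynkin diagram is a chain of 2 nodes with a double edge at one end; the terminal node there is the unique short simple root (B_2), so the type is B_2 (the algebra so(5)).

type B_2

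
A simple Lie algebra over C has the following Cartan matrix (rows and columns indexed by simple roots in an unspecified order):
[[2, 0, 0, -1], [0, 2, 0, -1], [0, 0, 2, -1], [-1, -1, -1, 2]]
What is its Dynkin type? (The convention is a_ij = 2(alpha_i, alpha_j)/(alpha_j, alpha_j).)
The matrix has rank 4 with 2's on the diagonal. Reading the off-diagonal entries as Dynkin edges (a single edge where a_ij = a_ji = -1; a double or triple edge where a_ij * a_ji = 2 or 3), the diagram is a chain of 2 nodes with a fork of two nodes at one end (D_4). One simple-root ordering that puts it in standard form is (alpha_3, alpha_4, alpha_1, alpha_2). So the algebra is type D_4, i.e. so(8).

D_4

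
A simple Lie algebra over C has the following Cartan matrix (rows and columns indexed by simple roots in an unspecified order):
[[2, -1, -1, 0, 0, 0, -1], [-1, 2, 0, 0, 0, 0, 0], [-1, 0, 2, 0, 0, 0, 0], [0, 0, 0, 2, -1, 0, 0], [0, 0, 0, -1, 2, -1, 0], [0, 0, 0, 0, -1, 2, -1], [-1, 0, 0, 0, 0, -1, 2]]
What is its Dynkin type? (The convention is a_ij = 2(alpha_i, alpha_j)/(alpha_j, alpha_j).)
The matrix has rank 7 with 2's on the diagonal. Reading the off-diagonal entries as Dynkin edges (a single edge where a_ij = a_ji = -1; a double or triple edge where a_ij * a_ji = 2 or 3), the diagram is a chain of 5 nodes with a fork of two nodes at one end (D_7). One simple-root ordering that puts it in standard form is (alpha_4, alpha_5, alpha_6, alpha_7, alpha_1, alpha_3, alpha_2). So the algebra is type D_7, i.e. so(14).

D_7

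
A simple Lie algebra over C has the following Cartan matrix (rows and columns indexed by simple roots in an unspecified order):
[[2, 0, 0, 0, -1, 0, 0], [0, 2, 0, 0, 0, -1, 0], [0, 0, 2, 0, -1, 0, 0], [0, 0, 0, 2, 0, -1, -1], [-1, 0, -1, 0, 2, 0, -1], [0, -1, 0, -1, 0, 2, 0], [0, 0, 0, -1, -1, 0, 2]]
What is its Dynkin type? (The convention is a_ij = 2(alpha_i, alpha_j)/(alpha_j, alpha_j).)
The matrix has rank 7 with 2's on the diagonal. Reading the off-diagonal entries as Dynkin edges (a single edge where a_ij = a_ji = -1; a double or triple edge where a_ij * a_ji = 2 or 3), the diagram is a chain of 5 nodes with a fork of two nodes at one end (D_7). One simple-root ordering that puts it in standard form is (alpha_2, alpha_6, alpha_4, alpha_7, alpha_5, alpha_1, alpha_3). So the algebra is type D_7, i.e. so(14).

D_7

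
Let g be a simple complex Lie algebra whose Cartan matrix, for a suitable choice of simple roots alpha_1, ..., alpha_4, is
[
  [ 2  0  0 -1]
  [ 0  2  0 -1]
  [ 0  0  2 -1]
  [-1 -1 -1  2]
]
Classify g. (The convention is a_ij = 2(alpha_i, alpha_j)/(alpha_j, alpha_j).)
D_4

The matrix has rank 4 with 2's on the diagonal. Reading the off-diagonal entries as Dynkin edges (a single edge where a_ij = a_ji = -1; a double or triple edge where a_ij * a_ji = 2 or 3), the diagram is a chain of 2 nodes with a fork of two nodes at one end (D_4). One simple-root ordering that puts it in standard form is (alpha_3, alpha_4, alpha_1, alpha_2). So the algebra is type D_4, i.e. so(8).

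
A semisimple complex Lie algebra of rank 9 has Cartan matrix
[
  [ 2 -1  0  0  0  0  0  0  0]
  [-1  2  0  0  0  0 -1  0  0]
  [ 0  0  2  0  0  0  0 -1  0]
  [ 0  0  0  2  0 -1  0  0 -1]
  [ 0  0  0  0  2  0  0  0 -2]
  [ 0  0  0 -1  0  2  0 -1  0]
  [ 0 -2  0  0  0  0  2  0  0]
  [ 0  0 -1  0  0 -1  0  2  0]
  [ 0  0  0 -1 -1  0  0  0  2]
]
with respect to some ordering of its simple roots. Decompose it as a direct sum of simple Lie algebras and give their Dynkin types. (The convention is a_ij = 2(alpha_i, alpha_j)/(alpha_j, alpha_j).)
The diagram associated to this matrix has two connected components: the simple roots {alpha_1, alpha_2, alpha_7} form a chain of 3 nodes with a double edge at one end; the terminal node there is the unique long simple root (C_3), and {alpha_3, alpha_4, alpha_5, alpha_6, alpha_8, alpha_9} form a chain of 6 nodes with a double edge at one end; the terminal node there is the unique long simple root (C_6). A semisimple Lie algebra decomposes uniquely as the direct sum of simple ideals, one per connected component of its Dynkin diagram, so g ≅ C_3 ⊕ C_6 (dimension 21 + 78 = 99).

C_3 ⊕ C_6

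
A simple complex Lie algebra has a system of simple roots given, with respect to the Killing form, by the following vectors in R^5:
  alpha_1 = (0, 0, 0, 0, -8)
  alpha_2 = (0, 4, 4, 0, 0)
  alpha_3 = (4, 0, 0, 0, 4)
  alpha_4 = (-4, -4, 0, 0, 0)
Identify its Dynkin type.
Compute the Cartan integers a_ij = 2(alpha_i, alpha_j)/(alpha_j, alpha_j); the resulting 4x4 Cartan matrix is
[[2, 0, -2, 0], [0, 2, 0, -1], [-1, 0, 2, -1], [0, -1, -1, 2]].
The roots have two lengths (squared-length ratio 2:1); the short ones are alpha_{2,3,4}. The associated Dynkin diagram is a chain of 4 nodes with a double edge at one end; the terminal node there is the unique long simple root (C_4), so the type is C_4 (the algebra sp(8)).

C_4 (sp(8))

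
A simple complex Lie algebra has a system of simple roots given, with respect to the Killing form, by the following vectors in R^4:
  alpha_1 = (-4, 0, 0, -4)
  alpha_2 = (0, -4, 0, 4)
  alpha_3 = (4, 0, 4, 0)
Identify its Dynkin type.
Compute the Cartan integers a_ij = 2(alpha_i, alpha_j)/(alpha_j, alpha_j); the resulting 3x3 Cartan matrix is
[[2, -1, -1], [-1, 2, 0], [-1, 0, 2]].
All simple roots have the same length, so the diagram is simply laced. The associated Dynkin diagram is a chain of 3 nodes with single edges (A_3), so the type is A_3 (the algebra sl(4)).

type A_3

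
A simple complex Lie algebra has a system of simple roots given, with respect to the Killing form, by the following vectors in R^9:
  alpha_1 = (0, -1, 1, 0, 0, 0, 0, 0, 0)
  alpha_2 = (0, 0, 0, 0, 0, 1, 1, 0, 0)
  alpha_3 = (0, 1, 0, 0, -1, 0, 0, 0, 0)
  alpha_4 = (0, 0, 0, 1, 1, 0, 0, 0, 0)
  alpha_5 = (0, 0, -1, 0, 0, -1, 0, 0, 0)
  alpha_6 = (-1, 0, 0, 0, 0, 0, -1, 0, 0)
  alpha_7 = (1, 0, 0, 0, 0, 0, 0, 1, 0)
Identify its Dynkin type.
Compute the Cartan integers a_ij = 2(alpha_i, alpha_j)/(alpha_j, alpha_j); the resulting 7x7 Cartan matrix is
[[2, 0, -1, 0, -1, 0, 0], [0, 2, 0, 0, -1, -1, 0], [-1, 0, 2, -1, 0, 0, 0], [0, 0, -1, 2, 0, 0, 0], [-1, -1, 0, 0, 2, 0, 0], [0, -1, 0, 0, 0, 2, -1], [0, 0, 0, 0, 0, -1, 2]].
All simple roots have the same length, so the diagram is simply laced. The associated Dynkin diagram is a chain of 7 nodes with single edges (A_7), so the type is A_7 (the algebra sl(8)).

type A_7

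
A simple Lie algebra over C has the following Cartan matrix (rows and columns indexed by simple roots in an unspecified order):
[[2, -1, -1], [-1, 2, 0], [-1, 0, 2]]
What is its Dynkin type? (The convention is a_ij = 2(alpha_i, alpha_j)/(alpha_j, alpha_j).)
The matrix has rank 3 with 2's on the diagonal. Reading the off-diagonal entries as Dynkin edges (a single edge where a_ij = a_ji = -1; a double or triple edge where a_ij * a_ji = 2 or 3), the diagram is a chain of 3 nodes with single edges (A_3). One simple-root ordering that puts it in standard form is (alpha_3, alpha_1, alpha_2). So the algebra is type A_3, i.e. sl(4).

type A_3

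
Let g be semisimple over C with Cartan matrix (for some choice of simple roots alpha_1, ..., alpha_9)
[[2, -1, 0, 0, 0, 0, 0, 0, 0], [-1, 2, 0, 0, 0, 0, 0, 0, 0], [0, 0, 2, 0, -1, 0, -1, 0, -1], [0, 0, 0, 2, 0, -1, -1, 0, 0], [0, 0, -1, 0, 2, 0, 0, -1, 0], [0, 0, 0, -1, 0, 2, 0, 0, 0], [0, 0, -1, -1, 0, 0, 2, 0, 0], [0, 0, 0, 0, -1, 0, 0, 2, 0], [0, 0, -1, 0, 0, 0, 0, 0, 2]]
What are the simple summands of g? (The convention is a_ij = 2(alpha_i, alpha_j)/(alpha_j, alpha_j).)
The diagram associated to this matrix has two connected components: the simple roots {alpha_1, alpha_2} form a chain of 2 nodes with single edges (A_2), and {alpha_3, alpha_4, alpha_5, alpha_6, alpha_7, alpha_8, alpha_9} form a chain of 6 nodes with one extra node attached to the third node from one end (E_7). A semisimple Lie algebra decomposes uniquely as the direct sum of simple ideals, one per connected component of its Dynkin diagram, so g ≅ A_2 ⊕ E_7 (dimension 8 + 133 = 141).

type A_2 ⊕ type E_7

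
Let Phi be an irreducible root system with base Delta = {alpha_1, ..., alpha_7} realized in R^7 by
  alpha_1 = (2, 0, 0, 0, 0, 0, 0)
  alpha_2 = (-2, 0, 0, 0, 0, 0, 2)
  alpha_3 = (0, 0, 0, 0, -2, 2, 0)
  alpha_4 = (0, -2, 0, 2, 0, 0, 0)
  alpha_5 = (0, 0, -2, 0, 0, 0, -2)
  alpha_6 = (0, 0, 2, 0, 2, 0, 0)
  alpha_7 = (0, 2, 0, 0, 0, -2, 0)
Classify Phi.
Compute the Cartan integers a_ij = 2(alpha_i, alpha_j)/(alpha_j, alpha_j); the resulting 7x7 Cartan matrix is
[[2, -1, 0, 0, 0, 0, 0], [-2, 2, 0, 0, -1, 0, 0], [0, 0, 2, 0, 0, -1, -1], [0, 0, 0, 2, 0, 0, -1], [0, -1, 0, 0, 2, -1, 0], [0, 0, -1, 0, -1, 2, 0], [0, 0, -1, -1, 0, 0, 2]].
The roots have two lengths (squared-length ratio 2:1); the short ones are alpha_{1}. The associated Dynkin diagram is a chain of 7 nodes with a double edge at one end; the terminal node there is the unique short simple root (B_7), so the type is B_7 (the algebra so(15)).

type B_7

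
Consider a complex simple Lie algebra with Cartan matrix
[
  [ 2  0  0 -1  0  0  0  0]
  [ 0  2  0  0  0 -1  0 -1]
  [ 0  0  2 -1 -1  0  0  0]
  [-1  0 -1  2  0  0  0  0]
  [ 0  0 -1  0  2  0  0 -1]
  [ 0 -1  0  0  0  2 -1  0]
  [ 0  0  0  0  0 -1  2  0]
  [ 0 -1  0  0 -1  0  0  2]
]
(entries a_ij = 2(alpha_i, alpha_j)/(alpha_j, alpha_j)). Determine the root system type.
The matrix has rank 8 with 2's on the diagonal. Reading the off-diagonal entries as Dynkin edges (a single edge where a_ij = a_ji = -1; a double or triple edge where a_ij * a_ji = 2 or 3), the diagram is a chain of 8 nodes with single edges (A_8). One simple-root ordering that puts it in standard form is (alpha_7, alpha_6, alpha_2, alpha_8, alpha_5, alpha_3, alpha_4, alpha_1). So the algebra is type A_8, i.e. sl(9).

type A_8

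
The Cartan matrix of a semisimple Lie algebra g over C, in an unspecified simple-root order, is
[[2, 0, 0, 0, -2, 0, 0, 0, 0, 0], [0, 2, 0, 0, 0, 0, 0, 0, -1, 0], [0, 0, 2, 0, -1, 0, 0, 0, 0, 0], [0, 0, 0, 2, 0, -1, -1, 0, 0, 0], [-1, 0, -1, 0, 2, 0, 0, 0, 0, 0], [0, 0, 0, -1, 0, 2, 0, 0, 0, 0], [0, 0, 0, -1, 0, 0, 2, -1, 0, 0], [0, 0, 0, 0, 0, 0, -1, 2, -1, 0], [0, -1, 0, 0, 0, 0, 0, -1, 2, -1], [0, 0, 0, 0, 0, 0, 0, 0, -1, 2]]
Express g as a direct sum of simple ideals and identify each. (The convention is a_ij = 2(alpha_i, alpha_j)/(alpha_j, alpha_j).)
The diagram associated to this matrix has two connected components: the simple roots {alpha_1, alpha_3, alpha_5} form a chain of 3 nodes with a double edge at one end; the terminal node there is the unique long simple root (C_3), and {alpha_2, alpha_4, alpha_6, alpha_7, alpha_8, alpha_9, alpha_10} form a chain of 5 nodes with a fork of two nodes at one end (D_7). A semisimple Lie algebra decomposes uniquely as the direct sum of simple ideals, one per connected component of its Dynkin diagram, so g ≅ C_3 ⊕ D_7 (dimension 21 + 91 = 112).

C_3 (sp(6)) + D_7 (so(14))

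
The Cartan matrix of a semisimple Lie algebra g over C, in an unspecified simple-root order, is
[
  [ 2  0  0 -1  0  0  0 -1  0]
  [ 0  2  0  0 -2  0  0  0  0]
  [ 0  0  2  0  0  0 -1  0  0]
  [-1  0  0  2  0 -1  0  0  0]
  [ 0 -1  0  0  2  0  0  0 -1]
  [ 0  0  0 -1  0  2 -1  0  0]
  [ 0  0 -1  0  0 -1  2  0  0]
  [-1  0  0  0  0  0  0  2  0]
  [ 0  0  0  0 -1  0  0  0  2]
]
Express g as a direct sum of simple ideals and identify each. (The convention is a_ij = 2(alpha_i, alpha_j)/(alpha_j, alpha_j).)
The diagram associated to this matrix has two connected components: the simple roots {alpha_1, alpha_3, alpha_4, alpha_6, alpha_7, alpha_8} form a chain of 6 nodes with single edges (A_6), and {alpha_2, alpha_5, alpha_9} form a chain of 3 nodes with a double edge at one end; the terminal node there is the unique long simple root (C_3). A semisimple Lie algebra decomposes uniquely as the direct sum of simple ideals, one per connected component of its Dynkin diagram, so g ≅ A_6 ⊕ C_3 (dimension 48 + 21 = 69).

A_6 + C_3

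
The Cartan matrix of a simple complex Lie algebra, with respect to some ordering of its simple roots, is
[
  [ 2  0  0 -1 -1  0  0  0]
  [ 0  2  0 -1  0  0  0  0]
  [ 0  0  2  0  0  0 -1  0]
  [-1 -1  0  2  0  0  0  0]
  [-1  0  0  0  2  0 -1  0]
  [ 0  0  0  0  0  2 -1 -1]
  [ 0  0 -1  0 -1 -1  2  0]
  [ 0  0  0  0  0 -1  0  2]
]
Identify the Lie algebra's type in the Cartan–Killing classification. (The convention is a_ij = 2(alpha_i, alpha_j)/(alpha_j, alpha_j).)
E8

The matrix has rank 8 with 2's on the diagonal. Reading the off-diagonal entries as Dynkin edges (a single edge where a_ij = a_ji = -1; a double or triple edge where a_ij * a_ji = 2 or 3), the diagram is a chain of 7 nodes with one extra node attached to the third node from one end (E_8). One simple-root ordering that puts it in standard form is (alpha_8, alpha_3, alpha_6, alpha_7, alpha_5, alpha_1, alpha_4, alpha_2). So the algebra is type E_8.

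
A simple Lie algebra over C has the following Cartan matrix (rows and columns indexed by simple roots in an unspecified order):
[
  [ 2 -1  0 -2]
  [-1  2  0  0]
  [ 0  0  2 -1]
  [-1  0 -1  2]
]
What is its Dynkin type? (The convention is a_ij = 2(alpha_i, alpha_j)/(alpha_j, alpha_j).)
type F_4

The matrix has rank 4 with 2's on the diagonal. Reading the off-diagonal entries as Dynkin edges (a single edge where a_ij = a_ji = -1; a double or triple edge where a_ij * a_ji = 2 or 3), the diagram is a chain of 4 nodes with a double edge between the middle two (F_4). One simple-root ordering that puts it in standard form is (alpha_2, alpha_1, alpha_4, alpha_3). So the algebra is type F_4.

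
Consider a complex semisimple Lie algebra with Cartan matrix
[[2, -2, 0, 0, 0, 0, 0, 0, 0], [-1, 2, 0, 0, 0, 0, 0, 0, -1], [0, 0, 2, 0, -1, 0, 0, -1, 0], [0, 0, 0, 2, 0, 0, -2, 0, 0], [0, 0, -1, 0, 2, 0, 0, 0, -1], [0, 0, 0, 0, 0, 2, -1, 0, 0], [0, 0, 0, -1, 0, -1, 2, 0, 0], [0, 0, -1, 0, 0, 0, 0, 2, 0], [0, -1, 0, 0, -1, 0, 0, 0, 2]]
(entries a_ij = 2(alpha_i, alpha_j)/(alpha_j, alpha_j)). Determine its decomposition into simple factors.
The diagram associated to this matrix has two connected components: the simple roots {alpha_4, alpha_6, alpha_7} form a chain of 3 nodes with a double edge at one end; the terminal node there is the unique long simple root (C_3), and {alpha_1, alpha_2, alpha_3, alpha_5, alpha_8, alpha_9} form a chain of 6 nodes with a double edge at one end; the terminal node there is the unique long simple root (C_6). A semisimple Lie algebra decomposes uniquely as the direct sum of simple ideals, one per connected component of its Dynkin diagram, so g ≅ C_3 ⊕ C_6 (dimension 21 + 78 = 99).

C_3 (sp(6)) + C_6 (sp(12))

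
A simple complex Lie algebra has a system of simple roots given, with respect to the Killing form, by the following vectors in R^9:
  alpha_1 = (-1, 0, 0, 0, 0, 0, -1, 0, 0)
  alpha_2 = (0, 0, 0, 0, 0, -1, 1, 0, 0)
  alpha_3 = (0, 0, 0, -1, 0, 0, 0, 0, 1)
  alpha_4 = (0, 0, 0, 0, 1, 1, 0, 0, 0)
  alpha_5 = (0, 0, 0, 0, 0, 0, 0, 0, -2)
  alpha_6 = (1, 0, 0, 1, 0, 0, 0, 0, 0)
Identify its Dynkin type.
C6

Compute the Cartan integers a_ij = 2(alpha_i, alpha_j)/(alpha_j, alpha_j); the resulting 6x6 Cartan matrix is
[[2, -1, 0, 0, 0, -1], [-1, 2, 0, -1, 0, 0], [0, 0, 2, 0, -1, -1], [0, -1, 0, 2, 0, 0], [0, 0, -2, 0, 2, 0], [-1, 0, -1, 0, 0, 2]].
The roots have two lengths (squared-length ratio 2:1); the short ones are alpha_{1,2,3,4,6}. The associated Dynkin diagram is a chain of 6 nodes with a double edge at one end; the terminal node there is the unique long simple root (C_6), so the type is C_6 (the algebra sp(12)).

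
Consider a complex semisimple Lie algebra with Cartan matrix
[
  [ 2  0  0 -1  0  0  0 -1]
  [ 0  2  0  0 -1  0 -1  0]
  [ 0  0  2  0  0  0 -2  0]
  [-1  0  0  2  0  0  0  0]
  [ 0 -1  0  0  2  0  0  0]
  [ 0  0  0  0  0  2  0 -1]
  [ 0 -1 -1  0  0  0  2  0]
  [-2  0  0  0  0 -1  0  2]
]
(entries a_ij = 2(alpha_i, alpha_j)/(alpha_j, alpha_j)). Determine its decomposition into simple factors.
The diagram associated to this matrix has two connected components: the simple roots {alpha_2, alpha_3, alpha_5, alpha_7} form a chain of 4 nodes with a double edge at one end; the terminal node there is the unique long simple root (C_4), and {alpha_1, alpha_4, alpha_6, alpha_8} form a chain of 4 nodes with a double edge between the middle two (F_4). A semisimple Lie algebra decomposes uniquely as the direct sum of simple ideals, one per connected component of its Dynkin diagram, so g ≅ C_4 ⊕ F_4 (dimension 36 + 52 = 88).

C_4 (sp(8)) ⊕ F_4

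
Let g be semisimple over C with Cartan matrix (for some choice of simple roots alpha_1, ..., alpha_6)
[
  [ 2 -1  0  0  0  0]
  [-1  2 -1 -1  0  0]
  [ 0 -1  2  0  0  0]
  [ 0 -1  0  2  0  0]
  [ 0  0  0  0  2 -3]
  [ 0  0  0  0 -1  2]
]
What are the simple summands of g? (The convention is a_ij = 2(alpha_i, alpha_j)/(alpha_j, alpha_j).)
The diagram associated to this matrix has two connected components: the simple roots {alpha_1, alpha_2, alpha_3, alpha_4} form a chain of 2 nodes with a fork of two nodes at one end (D_4), and {alpha_5, alpha_6} form two nodes joined by a triple edge (G_2). A semisimple Lie algebra decomposes uniquely as the direct sum of simple ideals, one per connected component of its Dynkin diagram, so g ≅ D_4 ⊕ G_2 (dimension 28 + 14 = 42).

D_4 + G_2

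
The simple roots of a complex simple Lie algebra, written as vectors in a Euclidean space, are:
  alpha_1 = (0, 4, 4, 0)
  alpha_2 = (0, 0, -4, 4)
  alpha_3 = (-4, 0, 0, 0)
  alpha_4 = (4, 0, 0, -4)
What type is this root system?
Compute the Cartan integers a_ij = 2(alpha_i, alpha_j)/(alpha_j, alpha_j); the resulting 4x4 Cartan matrix is
[[2, -1, 0, 0], [-1, 2, 0, -1], [0, 0, 2, -1], [0, -1, -2, 2]].
The roots have two lengths (squared-length ratio 2:1); the short ones are alpha_{3}. The associated Dynkin diagram is a chain of 4 nodes with a double edge at one end; the terminal node there is the unique short simple root (B_4), so the type is B_4 (the algebra so(9)).

B_4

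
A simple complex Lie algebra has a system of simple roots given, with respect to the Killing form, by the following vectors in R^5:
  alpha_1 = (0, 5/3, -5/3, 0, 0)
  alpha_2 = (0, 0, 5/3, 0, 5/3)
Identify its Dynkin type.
Compute the Cartan integers a_ij = 2(alpha_i, alpha_j)/(alpha_j, alpha_j); the resulting 2x2 Cartan matrix is
[[2, -1], [-1, 2]].
All simple roots have the same length, so the diagram is simply laced. The associated Dynkin diagram is a chain of 2 nodes with single edges (A_2), so the type is A_2 (the algebra sl(3)).

A_2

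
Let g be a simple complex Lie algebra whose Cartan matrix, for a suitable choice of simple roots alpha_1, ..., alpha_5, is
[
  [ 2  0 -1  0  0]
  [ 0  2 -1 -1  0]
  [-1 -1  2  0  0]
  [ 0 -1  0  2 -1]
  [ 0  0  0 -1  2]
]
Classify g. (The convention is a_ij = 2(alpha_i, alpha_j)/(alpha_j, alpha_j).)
type A_5

The matrix has rank 5 with 2's on the diagonal. Reading the off-diagonal entries as Dynkin edges (a single edge where a_ij = a_ji = -1; a double or triple edge where a_ij * a_ji = 2 or 3), the diagram is a chain of 5 nodes with single edges (A_5). One simple-root ordering that puts it in standard form is (alpha_1, alpha_3, alpha_2, alpha_4, alpha_5). So the algebra is type A_5, i.e. sl(6).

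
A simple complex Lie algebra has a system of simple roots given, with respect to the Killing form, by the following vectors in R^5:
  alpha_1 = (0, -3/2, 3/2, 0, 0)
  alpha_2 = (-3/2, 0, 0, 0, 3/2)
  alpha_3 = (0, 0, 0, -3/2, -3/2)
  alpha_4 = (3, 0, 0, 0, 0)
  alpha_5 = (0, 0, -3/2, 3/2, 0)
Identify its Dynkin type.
Compute the Cartan integers a_ij = 2(alpha_i, alpha_j)/(alpha_j, alpha_j); the resulting 5x5 Cartan matrix is
[[2, 0, 0, 0, -1], [0, 2, -1, -1, 0], [0, -1, 2, 0, -1], [0, -2, 0, 2, 0], [-1, 0, -1, 0, 2]].
The roots have two lengths (squared-length ratio 2:1); the short ones are alpha_{1,2,3,5}. The associated Dynkin diagram is a chain of 5 nodes with a double edge at one end; the terminal node there is the unique long simple root (C_5), so the type is C_5 (the algebra sp(10)).

C_5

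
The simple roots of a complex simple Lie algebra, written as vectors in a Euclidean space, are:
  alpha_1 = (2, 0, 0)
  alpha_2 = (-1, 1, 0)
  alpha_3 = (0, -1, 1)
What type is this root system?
Compute the Cartan integers a_ij = 2(alpha_i, alpha_j)/(alpha_j, alpha_j); the resulting 3x3 Cartan matrix is
[[2, -2, 0], [-1, 2, -1], [0, -1, 2]].
The roots have two lengths (squared-length ratio 2:1); the short ones are alpha_{2,3}. The associated Dynkin diagram is a chain of 3 nodes with a double edge at one end; the terminal node there is the unique long simple root (C_3), so the type is C_3 (the algebra sp(6)).

C_3 (sp(6))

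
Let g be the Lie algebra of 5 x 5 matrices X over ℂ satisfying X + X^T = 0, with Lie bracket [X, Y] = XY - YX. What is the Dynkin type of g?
B_2 (so(5))

This is so(5) with 5 odd, which has dimension 5(5-1)/2 = 10 and rank (5-1)/2 = 2. In the classification of classical Lie algebras, the orthogonal algebra so(2n+1) in an odd number of variables has type B_n; here n = 2, so the Dynkin diagram is a chain of 2 nodes with a double edge at one end; the terminal node there is the unique short simple root (B_2). Hence the type is B_2.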